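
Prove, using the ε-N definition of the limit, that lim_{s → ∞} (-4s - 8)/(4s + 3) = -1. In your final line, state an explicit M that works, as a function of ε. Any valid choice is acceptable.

Suppose ε > 0. We seek M > 0 such that s > M implies |(-4s - 8)/(4s + 3) + 1| < ε.
(-4s - 8)/(4s + 3) + 1 = (4(-4s - 8) − (-4)(4s + 3)) / (4(4s + 3)) = -20/(4(4s + 3)).
For s > 0 we have 4s + 3 > 4s, so |(-4s - 8)/(4s + 3) + 1| = 20/(4(4s + 3)) < 20/(4·4s) = (5/4)/s.
Thus |(-4s - 8)/(4s + 3) + 1| < ε whenever s > (5/4)/ε.
Take M = (5/4)/ε. If s > M then |(-4s - 8)/(4s + 3) + 1| < (5/4)/s < ε.

M = (5/4)/ε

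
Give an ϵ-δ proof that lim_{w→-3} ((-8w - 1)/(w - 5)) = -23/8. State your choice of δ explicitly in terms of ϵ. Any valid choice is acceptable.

Fix ϵ > 0. We want δ > 0 with 0 < |w + 3| < δ ⇒ |(-8w - 1)/(w - 5) + 23/8| < ϵ.
Combining over a common denominator, (-8w - 1)/(w - 5) + 23/8 = [(-8w - 1)·(-8) − 23·(w - 5)] / [(-8)·(w - 5)] = 41(w + 3) / ((-8)(w - 5)).
So |(-8w - 1)/(w - 5) + 23/8| = 41|w + 3| / (8·|w − 5|).
Require δ ≤ 4, so |w − 5| ≥ |-8| − |w + 3| > 8 − 4 = 4.
Hence |(-8w - 1)/(w - 5) + 23/8| < 41|w + 3|/(8·4) = (41/32)|w + 3|, which is < ϵ once |w + 3| < (32/41)ϵ.
Take δ = min(4, (32/41)ϵ). Then 0 < |w + 3| < δ forces both bounds, so |(-8w - 1)/(w - 5) + 23/8| < ϵ.

δ = min(4, (32/41)ϵ)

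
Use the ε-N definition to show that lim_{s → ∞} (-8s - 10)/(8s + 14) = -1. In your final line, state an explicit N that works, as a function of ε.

Let ε > 0. We seek N > 0 such that s > N implies |(-8s - 10)/(8s + 14) + 1| < ε.
(-8s - 10)/(8s + 14) + 1 = (8(-8s - 10) − (-8)(8s + 14)) / (8(8s + 14)) = 32/(8(8s + 14)).
For s > 0 we have 8s + 14 > 8s, so |(-8s - 10)/(8s + 14) + 1| = 32/(8(8s + 14)) < 32/(8·8s) = (1/2)/s.
Thus |(-8s - 10)/(8s + 14) + 1| < ε whenever s > (1/2)/ε.
Take N = (1/2)/ε. If s > N then |(-8s - 10)/(8s + 14) + 1| < (1/2)/s < ε.

N = (1/2)/ε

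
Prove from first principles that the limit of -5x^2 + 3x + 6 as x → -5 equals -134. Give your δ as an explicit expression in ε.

Suppose ε > 0. We want δ > 0 such that 0 < |x + 5| < δ implies |(-5x^2 + 3x + 6) + 134| < ε.
(-5x^2 + 3x + 6) + 134 = -5x^2 + 3x + 140 = (x + 5)(-5x + 28).
So |(-5x^2 + 3x + 6) + 134| = |x + 5|·|-5x + 28|.
Require δ ≤ 1. Then |x + 5| < 1 gives |x| < 6, and by the triangle inequality |-5x + 28| ≤ 5·6 + 28 = 58.
Hence |(-5x^2 + 3x + 6) + 134| ≤ 58|x + 5| < ε provided |x + 5| < ε/58.
Take δ = min(1, ε/58). Then 0 < |x + 5| < δ gives both |x + 5| < 1 and |x + 5| < ε/58, so |(-5x^2 + 3x + 6) + 134| < ε.

δ = min(1, ε/58)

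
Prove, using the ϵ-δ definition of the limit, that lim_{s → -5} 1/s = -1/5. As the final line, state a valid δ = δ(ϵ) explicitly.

δ = min(5/2, (25/2)ϵ)

Suppose ϵ > 0. We seek δ > 0 such that 0 < |s + 5| < δ implies |1/s + 1/5| < ϵ.
|1/s + 1/5| = |-5 − s|/(5·|s|) = |s + 5|/(5|s|).
Require δ ≤ 5/2 so that |s| > 5 − 5/2 = 5/2, hence 5|s| > 25/2.
Then |1/s + 1/5| < |s + 5|/(25/2), which is < ϵ when |s + 5| < (25/2)ϵ.
Take δ = min(5/2, (25/2)ϵ). Then 0 < |s + 5| < δ gives both |s + 5| < 5/2 and |s + 5| < (25/2)ϵ, so |1/s + 1/5| < ϵ.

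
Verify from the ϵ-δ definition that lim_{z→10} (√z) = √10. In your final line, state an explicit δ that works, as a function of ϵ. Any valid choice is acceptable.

δ = min(10, √10·ϵ)

Fix ϵ > 0. We want δ > 0 such that 0 < |z − 10| < δ implies |√z − √10| < ϵ.
Multiplying by the conjugate, |√z − √10| = |z − 10|/(√z + √10).
Restrict δ ≤ 10 so that |z − 10| < 10 forces z > 0, and then √z + √10 > √10.
Hence |√z − √10| < |z − 10|/√10, which is < ϵ once |z − 10| < √10·ϵ.
Take δ = min(10, √10·ϵ). If 0 < |z − 10| < δ then z > 0 and |√z − √10| < |z − 10|/√10 < ϵ.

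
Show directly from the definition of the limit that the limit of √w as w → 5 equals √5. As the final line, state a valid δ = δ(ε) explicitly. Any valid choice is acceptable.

δ = min(5, √5·ε)

Let ε > 0 be given. We want δ > 0 such that 0 < |w − 5| < δ implies |√w − √5| < ε.
Multiplying by the conjugate, |√w − √5| = |w − 5|/(√w + √5).
Restrict δ ≤ 5 so that |w − 5| < 5 forces w > 0, and then √w + √5 > √5.
Hence |√w − √5| < |w − 5|/√5, which is < ε once |w − 5| < √5·ε.
Take δ = min(5, √5·ε). If 0 < |w − 5| < δ then w > 0 and |√w − √5| < |w − 5|/√5 < ε.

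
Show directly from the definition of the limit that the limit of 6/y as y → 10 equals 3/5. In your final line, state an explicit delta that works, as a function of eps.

Let eps > 0 be given. We seek delta > 0 such that 0 < |y − 10| < delta implies |6/y − (3/5)| < eps.
|6/y − (3/5)| = 6·|10 − y|/(10·|y|) = 6|y − 10|/(10|y|).
Restrict delta ≤ 5. Then |y − 10| < 5 gives |y| > 5, so 10|y| > 50.
Then |6/y − (3/5)| < 6|y − 10|/50, which is < eps when |y − 10| < (25/3)eps.
Take delta = min(5, (25/3)eps). Then 0 < |y − 10| < delta gives both |y − 10| < 5 and |y − 10| < (25/3)eps, so |6/y − (3/5)| < eps.

delta = min(5, (25/3)eps)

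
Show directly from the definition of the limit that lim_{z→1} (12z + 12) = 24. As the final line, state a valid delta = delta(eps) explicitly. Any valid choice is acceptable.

delta = eps/12

Suppose eps > 0. We need delta > 0 so that 0 < |z − 1| < delta implies |(12z + 12) − 24| < eps.
|(12z + 12) − 24| = |12z - 12| = 12|z − 1|.
So 12|z − 1| < eps exactly when |z − 1| < eps/12.
Take delta = eps/12. If 0 < |z − 1| < delta then |(12z + 12) − 24| = 12|z − 1| < 12·(eps/12) = eps.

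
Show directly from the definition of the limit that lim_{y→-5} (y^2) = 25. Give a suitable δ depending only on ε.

δ = min(1, ε/11)

Let ε > 0. We seek δ > 0 with 0 < |y + 5| < δ ⇒ |y^2 − 25| < ε.
Factor: y^2 − 25 = (y + 5)(y - 5), so |y^2 − 25| = |y + 5|·|y - 5|.
Impose δ ≤ 1 so that |y| < 6; then |y - 5| ≤ 11.
Hence |y^2 − 25| ≤ 11|y + 5|, which is < ε once |y + 5| < ε/11.
Take δ = min(1, ε/11). If 0 < |y + 5| < δ then both bounds hold and |y^2 − 25| ≤ 11|y + 5| < 11·(ε/11) = ε.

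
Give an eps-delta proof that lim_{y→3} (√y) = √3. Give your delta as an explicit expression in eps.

delta = min(3, √3·eps)

Suppose eps > 0. We want delta > 0 such that 0 < |y − 3| < delta implies |√y − √3| < eps.
Rationalise: √y − √3 = (y − 3)/(√y + √3), so |√y − √3| = |y − 3|/(√y + √3).
Restrict delta ≤ 3 so that |y − 3| < 3 forces y > 0, and then √y + √3 > √3.
Hence |√y − √3| < |y − 3|/√3, which is < eps once |y − 3| < √3·eps.
Take delta = min(3, √3·eps). If 0 < |y − 3| < delta then y > 0 and |√y − √3| < |y − 3|/√3 < eps.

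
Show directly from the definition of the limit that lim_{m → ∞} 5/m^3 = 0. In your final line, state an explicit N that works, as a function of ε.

Let ε > 0. For m ≥ 1, |5/m^3 − 0| = 5/m^3.
5/m^3 < ε ⇔ m^3 > 5/ε ⇔ m > (5/ε)^{1/3}.
Take N = (5/ε)^{1/3}. Then m > N implies 5/m^3 < ε.

N = (5/ε)^{1/3}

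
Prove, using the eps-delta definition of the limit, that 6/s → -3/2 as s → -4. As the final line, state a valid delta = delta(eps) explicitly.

delta = min(2, (4/3)eps)

Let eps > 0 be given. We seek delta > 0 such that 0 < |s + 4| < delta implies |6/s + 3/2| < eps.
|6/s + 3/2| = 6·|-4 − s|/(4·|s|) = 6|s + 4|/(4|s|).
Restrict delta ≤ 2. Then |s + 4| < 2 gives |s| > 2, so 4|s| > 8.
Then |6/s + 3/2| < 6|s + 4|/8, which is < eps when |s + 4| < (4/3)eps.
Take delta = min(2, (4/3)eps). Then 0 < |s + 4| < delta gives both |s + 4| < 2 and |s + 4| < (4/3)eps, so |6/s + 3/2| < eps.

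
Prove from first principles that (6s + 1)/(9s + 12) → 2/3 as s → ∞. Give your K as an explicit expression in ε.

K = (7/9)/ε

Let ε > 0. We seek K > 0 such that s > K implies |(6s + 1)/(9s + 12) − (2/3)| < ε.
(6s + 1)/(9s + 12) − (2/3) = (9(6s + 1) − 6(9s + 12)) / (9(9s + 12)) = -63/(9(9s + 12)).
For s > 0 we have 9s + 12 > 9s, so |(6s + 1)/(9s + 12) − (2/3)| = 63/(9(9s + 12)) < 63/(9·9s) = (7/9)/s.
Thus |(6s + 1)/(9s + 12) − (2/3)| < ε whenever s > (7/9)/ε.
Take K = (7/9)/ε. If s > K then |(6s + 1)/(9s + 12) − (2/3)| < (7/9)/s < ε.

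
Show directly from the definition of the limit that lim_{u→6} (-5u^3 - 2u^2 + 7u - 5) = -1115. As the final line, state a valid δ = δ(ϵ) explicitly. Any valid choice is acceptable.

Fix ϵ > 0. We want δ > 0 such that 0 < |u − 6| < δ implies |(-5u^3 - 2u^2 + 7u - 5) + 1115| < ϵ.
(-5u^3 - 2u^2 + 7u - 5) + 1115 = -5u^3 - 2u^2 + 7u + 1110 = (u − 6)(-5u^2 - 32u - 185).
So |(-5u^3 - 2u^2 + 7u - 5) + 1115| = |u − 6|·|-5u^2 - 32u - 185|.
Require δ ≤ 1. Then |u − 6| < 1 gives |u| < 7, and by the triangle inequality |-5u^2 - 32u - 185| ≤ 5·7^2 + 32·7 + 185 = 654.
Hence |(-5u^3 - 2u^2 + 7u - 5) + 1115| ≤ 654|u − 6| < ϵ provided |u − 6| < ϵ/654.
Take δ = min(1, ϵ/654). Then 0 < |u − 6| < δ gives both |u − 6| < 1 and |u − 6| < ϵ/654, so |(-5u^3 - 2u^2 + 7u - 5) + 1115| < ϵ.

δ = min(1, ϵ/654)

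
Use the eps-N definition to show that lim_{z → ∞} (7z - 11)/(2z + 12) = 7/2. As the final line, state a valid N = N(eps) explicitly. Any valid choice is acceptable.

Let eps > 0. We seek N > 0 such that z > N implies |(7z - 11)/(2z + 12) − (7/2)| < eps.
(7z - 11)/(2z + 12) − (7/2) = (2(7z - 11) − 7(2z + 12)) / (2(2z + 12)) = -106/(2(2z + 12)).
For z > 0 we have 2z + 12 > 2z, so |(7z - 11)/(2z + 12) − (7/2)| = 106/(2(2z + 12)) < 106/(2·2z) = (53/2)/z.
Thus |(7z - 11)/(2z + 12) − (7/2)| < eps whenever z > (53/2)/eps.
Take N = (53/2)/eps. If z > N then |(7z - 11)/(2z + 12) − (7/2)| < (53/2)/z < eps.

N = (53/2)/eps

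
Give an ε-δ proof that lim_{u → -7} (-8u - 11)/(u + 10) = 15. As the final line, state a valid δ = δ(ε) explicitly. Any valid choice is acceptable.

δ = min(3/2, (3/46)ε)

Let ε > 0. We want δ > 0 with 0 < |u + 7| < δ ⇒ |(-8u - 11)/(u + 10) − 15| < ε.
Combining over a common denominator, (-8u - 11)/(u + 10) − 15 = [(-8u - 11)·3 − 45·(u + 10)] / [3·(u + 10)] = -69(u + 7) / (3(u + 10)).
So |(-8u - 11)/(u + 10) − 15| = 69|u + 7| / (3·|u + 10|).
Restrict δ ≤ 3/2. Then |u + 7| < 3/2 gives |u + 10| = |(u + 7) + 3| ≥ 3 − 3/2 = 3/2.
Hence |(-8u - 11)/(u + 10) − 15| < 69|u + 7|/(3·(3/2)) = (46/3)|u + 7|, which is < ε once |u + 7| < (3/46)ε.
Take δ = min(3/2, (3/46)ε). Then 0 < |u + 7| < δ forces both bounds, so |(-8u - 11)/(u + 10) − 15| < ε.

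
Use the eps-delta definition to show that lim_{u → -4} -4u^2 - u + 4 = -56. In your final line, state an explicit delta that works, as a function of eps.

Suppose eps > 0. We want delta > 0 such that 0 < |u + 4| < delta implies |(-4u^2 - u + 4) + 56| < eps.
(-4u^2 - u + 4) + 56 = -4u^2 - u + 60 = (u + 4)(-4u + 15).
So |(-4u^2 - u + 4) + 56| = |u + 4|·|-4u + 15|.
Require delta ≤ 1. Then |u + 4| < 1 gives |u| < 5, and by the triangle inequality |-4u + 15| ≤ 4·5 + 15 = 35.
Hence |(-4u^2 - u + 4) + 56| ≤ 35|u + 4| < eps provided |u + 4| < eps/35.
Take delta = min(1, eps/35). Then 0 < |u + 4| < delta gives both |u + 4| < 1 and |u + 4| < eps/35, so |(-4u^2 - u + 4) + 56| < eps.

delta = min(1, eps/35)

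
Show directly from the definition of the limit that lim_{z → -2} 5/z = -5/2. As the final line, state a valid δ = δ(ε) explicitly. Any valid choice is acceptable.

Let ε > 0. We seek δ > 0 such that 0 < |z + 2| < δ implies |5/z + 5/2| < ε.
|5/z + 5/2| = 5·|-2 − z|/(2·|z|) = 5|z + 2|/(2|z|).
Restrict δ ≤ 1. Then |z + 2| < 1 gives |z| > 1, so 2|z| > 2.
Then |5/z + 5/2| < 5|z + 2|/2, which is < ε when |z + 2| < (2/5)ε.
Take δ = min(1, (2/5)ε). Then 0 < |z + 2| < δ gives both |z + 2| < 1 and |z + 2| < (2/5)ε, so |5/z + 5/2| < ε.

δ = min(1, (2/5)ε)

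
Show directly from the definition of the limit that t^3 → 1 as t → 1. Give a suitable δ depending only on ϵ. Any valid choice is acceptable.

Let ϵ > 0 be given. We seek δ > 0 with 0 < |t − 1| < δ ⇒ |t^3 − 1| < ϵ.
Factor: t^3 − 1 = (t − 1)(t^2 + t + 1), so |t^3 − 1| = |t − 1|·|t^2 + t + 1|.
Impose δ ≤ 2 so that |t| < 3; then |t^2 + t + 1| ≤ 13.
Hence |t^3 − 1| ≤ 13|t − 1|, which is < ϵ once |t − 1| < ϵ/13.
Take δ = min(2, ϵ/13). If 0 < |t − 1| < δ then both bounds hold and |t^3 − 1| ≤ 13|t − 1| < 13·(ϵ/13) = ϵ.

δ = min(2, ϵ/13)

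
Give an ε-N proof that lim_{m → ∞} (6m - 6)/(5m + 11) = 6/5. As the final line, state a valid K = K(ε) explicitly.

Fix ε > 0. For m ≥ 1, |(6m - 6)/(5m + 11) − (6/5)| = |-96|/(5(5m + 11)) = 96/(5(5m + 11)).
Since 5m + 11 ≥ 5m for m ≥ 1, this is ≤ 96/(5·5m) = (96/25)/m.
So |(6m - 6)/(5m + 11) − (6/5)| < ε whenever m > (96/25)/ε.
Take K = (96/25)/ε. If m > K then |(6m - 6)/(5m + 11) − (6/5)| ≤ (96/25)/m < ε.

K = (96/25)/ε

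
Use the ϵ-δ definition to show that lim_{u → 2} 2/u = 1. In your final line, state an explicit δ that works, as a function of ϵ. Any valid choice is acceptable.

Let ϵ > 0 be given. We seek δ > 0 such that 0 < |u − 2| < δ implies |2/u − 1| < ϵ.
|2/u − 1| = 2·|2 − u|/(2·|u|) = 2|u − 2|/(2|u|).
Restrict δ ≤ 1. Then |u − 2| < 1 gives |u| > 1, so 2|u| > 2.
Then |2/u − 1| < 2|u − 2|/2, which is < ϵ when |u − 2| < ϵ.
Take δ = min(1, ϵ). Then 0 < |u − 2| < δ gives both |u − 2| < 1 and |u − 2| < ϵ, so |2/u − 1| < ϵ.

δ = min(1, ϵ)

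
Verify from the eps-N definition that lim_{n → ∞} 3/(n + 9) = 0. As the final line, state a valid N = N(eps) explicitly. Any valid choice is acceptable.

N = 3/eps

Fix eps > 0. For n ≥ 1, |3/(n + 9) − 0| = 3/(n + 9) ≤ 3/n.
We need 3/n < eps, i.e. n > 3/eps.
Take N = 3/eps. If n > N then |3/(n + 9)| ≤ 3/n < eps.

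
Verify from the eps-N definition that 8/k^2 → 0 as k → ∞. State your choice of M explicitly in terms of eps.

M = (8/eps)^{1/2}

Let eps > 0 be given. For k ≥ 1, |8/k^2 − 0| = 8/k^2.
8/k^2 < eps ⇔ k^2 > 8/eps ⇔ k > (8/eps)^{1/2}.
Take M = (8/eps)^{1/2}. Then k > M implies 8/k^2 < eps.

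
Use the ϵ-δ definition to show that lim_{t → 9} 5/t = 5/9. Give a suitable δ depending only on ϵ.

Let ϵ > 0 be given. We seek δ > 0 such that 0 < |t − 9| < δ implies |5/t − (5/9)| < ϵ.
|5/t − (5/9)| = 5·|9 − t|/(9·|t|) = 5|t − 9|/(9|t|).
Require δ ≤ 9/2 so that |t| > 9 − 9/2 = 9/2, hence 9|t| > 81/2.
Then |5/t − (5/9)| < 5|t − 9|/(81/2), which is < ϵ when |t − 9| < (81/10)ϵ.
Take δ = min(9/2, (81/10)ϵ). Then 0 < |t − 9| < δ gives both |t − 9| < 9/2 and |t − 9| < (81/10)ϵ, so |5/t − (5/9)| < ϵ.

δ = min(9/2, (81/10)ϵ)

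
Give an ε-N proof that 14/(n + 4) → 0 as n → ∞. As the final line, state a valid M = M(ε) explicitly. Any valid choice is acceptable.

Let ε > 0. For n ≥ 1, |14/(n + 4) − 0| = 14/(n + 4) ≤ 14/n.
We need 14/n < ε, i.e. n > 14/ε.
Take M = 14/ε. If n > M then |14/(n + 4)| ≤ 14/n < ε.

M = 14/ε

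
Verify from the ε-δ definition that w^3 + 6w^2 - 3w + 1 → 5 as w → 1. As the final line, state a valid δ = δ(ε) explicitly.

Fix ε > 0. We want δ > 0 such that 0 < |w − 1| < δ implies |(w^3 + 6w^2 - 3w + 1) − 5| < ε.
(w^3 + 6w^2 - 3w + 1) − 5 = w^3 + 6w^2 - 3w - 4 = (w − 1)(w^2 + 7w + 4).
So |(w^3 + 6w^2 - 3w + 1) − 5| = |w − 1|·|w^2 + 7w + 4|.
Assume first that |w − 1| < 1, so |w| < 2. Then |w^2 + 7w + 4| ≤ 2^2 + 7·2 + 4 = 22.
Hence |(w^3 + 6w^2 - 3w + 1) − 5| ≤ 22|w − 1| < ε provided |w − 1| < ε/22.
Take δ = min(1, ε/22). Then 0 < |w − 1| < δ gives both |w − 1| < 1 and |w − 1| < ε/22, so |(w^3 + 6w^2 - 3w + 1) − 5| < ε.

δ = min(1, ε/22)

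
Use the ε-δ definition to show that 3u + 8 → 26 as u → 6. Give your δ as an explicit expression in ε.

δ = ε/3

Let ε > 0 be given. We need δ > 0 so that 0 < |u − 6| < δ implies |(3u + 8) − 26| < ε.
|(3u + 8) − 26| = |3u - 18| = 3|u − 6|.
Thus it suffices that |u − 6| < ε/3.
Take δ = ε/3. If 0 < |u − 6| < δ then |(3u + 8) − 26| = 3|u − 6| < 3·(ε/3) = ε.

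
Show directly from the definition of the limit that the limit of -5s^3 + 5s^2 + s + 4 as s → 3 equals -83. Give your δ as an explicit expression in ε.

δ = min(2, ε/204)

Let ε > 0 be given. We want δ > 0 such that 0 < |s − 3| < δ implies |(-5s^3 + 5s^2 + s + 4) + 83| < ε.
(-5s^3 + 5s^2 + s + 4) + 83 = -5s^3 + 5s^2 + s + 87 = (s − 3)(-5s^2 - 10s - 29).
So |(-5s^3 + 5s^2 + s + 4) + 83| = |s − 3|·|-5s^2 - 10s - 29|.
Require δ ≤ 2. Then |s − 3| < 2 gives |s| < 5, and by the triangle inequality |-5s^2 - 10s - 29| ≤ 5·5^2 + 10·5 + 29 = 204.
Hence |(-5s^3 + 5s^2 + s + 4) + 83| ≤ 204|s − 3| < ε provided |s − 3| < ε/204.
Choosing δ = min(2, ε/204) ensures both conditions, hence |(-5s^3 + 5s^2 + s + 4) + 83| < ε.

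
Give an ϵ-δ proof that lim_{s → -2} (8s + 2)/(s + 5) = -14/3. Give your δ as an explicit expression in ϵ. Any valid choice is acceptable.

Let ϵ > 0 be given. We want δ > 0 with 0 < |s + 2| < δ ⇒ |(8s + 2)/(s + 5) + 14/3| < ϵ.
Combining over a common denominator, (8s + 2)/(s + 5) + 14/3 = [(8s + 2)·3 − (-14)·(s + 5)] / [3·(s + 5)] = 38(s + 2) / (3(s + 5)).
So |(8s + 2)/(s + 5) + 14/3| = 38|s + 2| / (3·|s + 5|).
Require δ ≤ 3/2, so |s + 5| ≥ |3| − |s + 2| > 3 − 3/2 = 3/2.
Hence |(8s + 2)/(s + 5) + 14/3| < 38|s + 2|/(3·(3/2)) = (76/9)|s + 2|, which is < ϵ once |s + 2| < (9/76)ϵ.
Take δ = min(3/2, (9/76)ϵ). Then 0 < |s + 2| < δ forces both bounds, so |(8s + 2)/(s + 5) + 14/3| < ϵ.

δ = min(3/2, (9/76)ϵ)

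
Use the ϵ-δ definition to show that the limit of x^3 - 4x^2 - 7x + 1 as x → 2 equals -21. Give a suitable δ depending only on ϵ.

Let ϵ > 0. We want δ > 0 such that 0 < |x − 2| < δ implies |(x^3 - 4x^2 - 7x + 1) + 21| < ϵ.
(x^3 - 4x^2 - 7x + 1) + 21 = x^3 - 4x^2 - 7x + 22 = (x − 2)(x^2 - 2x - 11).
So |(x^3 - 4x^2 - 7x + 1) + 21| = |x − 2|·|x^2 - 2x - 11|.
Assume first that |x − 2| < 2, so |x| < 4. Then |x^2 - 2x - 11| ≤ 4^2 + 2·4 + 11 = 35.
Hence |(x^3 - 4x^2 - 7x + 1) + 21| ≤ 35|x − 2| < ϵ provided |x − 2| < ϵ/35.
Choosing δ = min(2, ϵ/35) ensures both conditions, hence |(x^3 - 4x^2 - 7x + 1) + 21| < ϵ.

δ = min(2, ϵ/35)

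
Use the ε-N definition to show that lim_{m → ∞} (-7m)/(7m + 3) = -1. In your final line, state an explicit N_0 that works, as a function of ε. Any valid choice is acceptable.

Fix ε > 0. For m ≥ 1, |(-7m)/(7m + 3) + 1| = |21|/(7(7m + 3)) = 21/(7(7m + 3)).
Since 7m + 3 ≥ 7m for m ≥ 1, this is ≤ 21/(7·7m) = (3/7)/m.
So |(-7m)/(7m + 3) + 1| < ε whenever m > (3/7)/ε.
Take N_0 = (3/7)/ε. If m > N_0 then |(-7m)/(7m + 3) + 1| ≤ (3/7)/m < ε.

N_0 = (3/7)/ε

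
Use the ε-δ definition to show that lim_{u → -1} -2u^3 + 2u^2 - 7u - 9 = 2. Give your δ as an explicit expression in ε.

δ = min(1, ε/27)

Suppose ε > 0. We want δ > 0 such that 0 < |u + 1| < δ implies |(-2u^3 + 2u^2 - 7u - 9) − 2| < ε.
(-2u^3 + 2u^2 - 7u - 9) − 2 = -2u^3 + 2u^2 - 7u - 11 = (u + 1)(-2u^2 + 4u - 11).
So |(-2u^3 + 2u^2 - 7u - 9) − 2| = |u + 1|·|-2u^2 + 4u - 11|.
Require δ ≤ 1. Then |u + 1| < 1 gives |u| < 2, and by the triangle inequality |-2u^2 + 4u - 11| ≤ 2·2^2 + 4·2 + 11 = 27.
Hence |(-2u^3 + 2u^2 - 7u - 9) − 2| ≤ 27|u + 1| < ε provided |u + 1| < ε/27.
Choosing δ = min(1, ε/27) ensures both conditions, hence |(-2u^3 + 2u^2 - 7u - 9) − 2| < ε.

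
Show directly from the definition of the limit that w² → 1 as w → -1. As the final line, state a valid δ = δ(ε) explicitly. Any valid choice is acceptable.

Fix ε > 0. We seek δ > 0 with 0 < |w + 1| < δ ⇒ |w² − 1| < ε.
Factor: w² − 1 = (w + 1)(w - 1), so |w² − 1| = |w + 1|·|w - 1|.
Restrict δ ≤ 2. Then |w + 1| < 2 gives |w| < 3, so by the triangle inequality |w - 1| ≤ 3 + 1 = 4.
Hence |w² − 1| ≤ 4|w + 1|, which is < ε once |w + 1| < ε/4.
Take δ = min(2, ε/4). If 0 < |w + 1| < δ then both bounds hold and |w² − 1| ≤ 4|w + 1| < 4·(ε/4) = ε.

δ = min(2, ε/4)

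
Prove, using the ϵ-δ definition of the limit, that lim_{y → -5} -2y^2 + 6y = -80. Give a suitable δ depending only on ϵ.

δ = min(2, ϵ/30)

Fix ϵ > 0. We want δ > 0 such that 0 < |y + 5| < δ implies |(-2y^2 + 6y) + 80| < ϵ.
(-2y^2 + 6y) + 80 = -2y^2 + 6y + 80 = (y + 5)(-2y + 16).
So |(-2y^2 + 6y) + 80| = |y + 5|·|-2y + 16|.
Assume first that |y + 5| < 2, so |y| < 7. Then |-2y + 16| ≤ 2·7 + 16 = 30.
Hence |(-2y^2 + 6y) + 80| ≤ 30|y + 5| < ϵ provided |y + 5| < ϵ/30.
Choosing δ = min(2, ϵ/30) ensures both conditions, hence |(-2y^2 + 6y) + 80| < ϵ.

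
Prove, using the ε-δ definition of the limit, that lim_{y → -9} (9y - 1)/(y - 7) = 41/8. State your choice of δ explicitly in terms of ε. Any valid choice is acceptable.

Fix ε > 0. We want δ > 0 with 0 < |y + 9| < δ ⇒ |(9y - 1)/(y - 7) − (41/8)| < ε.
Combining over a common denominator, (9y - 1)/(y - 7) − (41/8) = [(9y - 1)·(-16) − (-82)·(y - 7)] / [(-16)·(y - 7)] = -62(y + 9) / ((-16)(y - 7)).
So |(9y - 1)/(y - 7) − (41/8)| = 62|y + 9| / (16·|y − 7|).
Require δ ≤ 8, so |y − 7| ≥ |-16| − |y + 9| > 16 − 8 = 8.
Hence |(9y - 1)/(y - 7) − (41/8)| < 62|y + 9|/(16·8) = (31/64)|y + 9|, which is < ε once |y + 9| < (64/31)ε.
Take δ = min(8, (64/31)ε). Then 0 < |y + 9| < δ forces both bounds, so |(9y - 1)/(y - 7) − (41/8)| < ε.

δ = min(8, (64/31)ε)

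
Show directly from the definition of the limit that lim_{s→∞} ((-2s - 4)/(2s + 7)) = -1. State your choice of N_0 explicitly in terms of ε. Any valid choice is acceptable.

Let ε > 0 be given. We seek N_0 > 0 such that s > N_0 implies |(-2s - 4)/(2s + 7) + 1| < ε.
(-2s - 4)/(2s + 7) + 1 = (2(-2s - 4) − (-2)(2s + 7)) / (2(2s + 7)) = 6/(2(2s + 7)).
For s > 0 we have 2s + 7 > 2s, so |(-2s - 4)/(2s + 7) + 1| = 6/(2(2s + 7)) < 6/(2·2s) = (3/2)/s.
Thus |(-2s - 4)/(2s + 7) + 1| < ε whenever s > (3/2)/ε.
Take N_0 = (3/2)/ε. If s > N_0 then |(-2s - 4)/(2s + 7) + 1| < (3/2)/s < ε.

N_0 = (3/2)/ε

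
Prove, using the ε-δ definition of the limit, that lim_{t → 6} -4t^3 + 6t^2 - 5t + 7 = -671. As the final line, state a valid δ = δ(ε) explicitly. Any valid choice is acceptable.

δ = min(1, ε/435)

Suppose ε > 0. We want δ > 0 such that 0 < |t − 6| < δ implies |(-4t^3 + 6t^2 - 5t + 7) + 671| < ε.
(-4t^3 + 6t^2 - 5t + 7) + 671 = -4t^3 + 6t^2 - 5t + 678 = (t − 6)(-4t^2 - 18t - 113).
So |(-4t^3 + 6t^2 - 5t + 7) + 671| = |t − 6|·|-4t^2 - 18t - 113|.
Require δ ≤ 1. Then |t − 6| < 1 gives |t| < 7, and by the triangle inequality |-4t^2 - 18t - 113| ≤ 4·7^2 + 18·7 + 113 = 435.
Hence |(-4t^3 + 6t^2 - 5t + 7) + 671| ≤ 435|t − 6| < ε provided |t − 6| < ε/435.
Take δ = min(1, ε/435). Then 0 < |t − 6| < δ gives both |t − 6| < 1 and |t − 6| < ε/435, so |(-4t^3 + 6t^2 - 5t + 7) + 671| < ε.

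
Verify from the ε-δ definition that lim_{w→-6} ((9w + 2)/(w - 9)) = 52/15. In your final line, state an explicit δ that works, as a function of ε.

δ = min(15/2, (225/166)ε)

Suppose ε > 0. We want δ > 0 with 0 < |w + 6| < δ ⇒ |(9w + 2)/(w - 9) − (52/15)| < ε.
Combining over a common denominator, (9w + 2)/(w - 9) − (52/15) = [(9w + 2)·(-15) − (-52)·(w - 9)] / [(-15)·(w - 9)] = -83(w + 6) / ((-15)(w - 9)).
So |(9w + 2)/(w - 9) − (52/15)| = 83|w + 6| / (15·|w − 9|).
Require δ ≤ 15/2, so |w − 9| ≥ |-15| − |w + 6| > 15 − 15/2 = 15/2.
Hence |(9w + 2)/(w - 9) − (52/15)| < 83|w + 6|/(15·(15/2)) = (166/225)|w + 6|, which is < ε once |w + 6| < (225/166)ε.
Take δ = min(15/2, (225/166)ε). Then 0 < |w + 6| < δ forces both bounds, so |(9w + 2)/(w - 9) − (52/15)| < ε.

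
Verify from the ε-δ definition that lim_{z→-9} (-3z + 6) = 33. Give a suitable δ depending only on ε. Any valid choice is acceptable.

Fix ε > 0. We need δ > 0 so that 0 < |z + 9| < δ implies |(-3z + 6) − 33| < ε.
|(-3z + 6) − 33| = |-3z - 27| = 3|z + 9|.
Thus it suffices that |z + 9| < ε/3.
Take δ = ε/3. If 0 < |z + 9| < δ then |(-3z + 6) − 33| = 3|z + 9| < 3·(ε/3) = ε.

δ = ε/3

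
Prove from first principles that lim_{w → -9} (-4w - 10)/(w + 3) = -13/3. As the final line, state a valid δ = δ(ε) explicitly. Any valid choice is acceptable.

Let ε > 0 be given. We want δ > 0 with 0 < |w + 9| < δ ⇒ |(-4w - 10)/(w + 3) + 13/3| < ε.
Combining over a common denominator, (-4w - 10)/(w + 3) + 13/3 = [(-4w - 10)·(-6) − 26·(w + 3)] / [(-6)·(w + 3)] = -2(w + 9) / ((-6)(w + 3)).
So |(-4w - 10)/(w + 3) + 13/3| = 2|w + 9| / (6·|w + 3|).
Require δ ≤ 3, so |w + 3| ≥ |-6| − |w + 9| > 6 − 3 = 3.
Hence |(-4w - 10)/(w + 3) + 13/3| < 2|w + 9|/(6·3) = (1/9)|w + 9|, which is < ε once |w + 9| < 9ε.
Take δ = min(3, 9ε). Then 0 < |w + 9| < δ forces both bounds, so |(-4w - 10)/(w + 3) + 13/3| < ε.

δ = min(3, 9ε)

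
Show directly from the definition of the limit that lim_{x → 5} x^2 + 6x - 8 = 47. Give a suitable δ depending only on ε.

δ = min(2, ε/18)

Suppose ε > 0. We want δ > 0 such that 0 < |x − 5| < δ implies |(x^2 + 6x - 8) − 47| < ε.
(x^2 + 6x - 8) − 47 = x^2 + 6x - 55 = (x − 5)(x + 11).
So |(x^2 + 6x - 8) − 47| = |x − 5|·|x + 11|.
Assume first that |x − 5| < 2, so |x| < 7. Then |x + 11| ≤ 7 + 11 = 18.
Hence |(x^2 + 6x - 8) − 47| ≤ 18|x − 5| < ε provided |x − 5| < ε/18.
Choosing δ = min(2, ε/18) ensures both conditions, hence |(x^2 + 6x - 8) − 47| < ε.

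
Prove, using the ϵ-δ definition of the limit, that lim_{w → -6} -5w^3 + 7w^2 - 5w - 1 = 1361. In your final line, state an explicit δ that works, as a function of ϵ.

δ = min(2, ϵ/843)

Suppose ϵ > 0. We want δ > 0 such that 0 < |w + 6| < δ implies |(-5w^3 + 7w^2 - 5w - 1) − 1361| < ϵ.
(-5w^3 + 7w^2 - 5w - 1) − 1361 = -5w^3 + 7w^2 - 5w - 1362 = (w + 6)(-5w^2 + 37w - 227).
So |(-5w^3 + 7w^2 - 5w - 1) − 1361| = |w + 6|·|-5w^2 + 37w - 227|.
Require δ ≤ 2. Then |w + 6| < 2 gives |w| < 8, and by the triangle inequality |-5w^2 + 37w - 227| ≤ 5·8^2 + 37·8 + 227 = 843.
Hence |(-5w^3 + 7w^2 - 5w - 1) − 1361| ≤ 843|w + 6| < ϵ provided |w + 6| < ϵ/843.
Choosing δ = min(2, ϵ/843) ensures both conditions, hence |(-5w^3 + 7w^2 - 5w - 1) − 1361| < ϵ.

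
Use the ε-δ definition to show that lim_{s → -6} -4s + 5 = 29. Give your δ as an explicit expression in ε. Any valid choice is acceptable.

δ = ε/4

Let ε > 0 be given. We need δ > 0 so that 0 < |s + 6| < δ implies |(-4s + 5) − 29| < ε.
Since (-4s + 5) − 29 = -4(s + 6), we have |(-4s + 5) − 29| = 4|s + 6|.
So 4|s + 6| < ε exactly when |s + 6| < ε/4.
Take δ = ε/4. If 0 < |s + 6| < δ then |(-4s + 5) − 29| = 4|s + 6| < 4·(ε/4) = ε.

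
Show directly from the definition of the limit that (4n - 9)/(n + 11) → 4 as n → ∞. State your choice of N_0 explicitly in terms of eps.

N_0 = 53/eps

Suppose eps > 0. For n ≥ 1, |(4n - 9)/(n + 11) − 4| = |-53|/((n + 11)) = 53/((n + 11)).
Since n + 11 ≥ n for n ≥ 1, this is ≤ 53/(n) = 53/n.
So |(4n - 9)/(n + 11) − 4| < eps whenever n > 53/eps.
Take N_0 = 53/eps. If n > N_0 then |(4n - 9)/(n + 11) − 4| ≤ 53/n < eps.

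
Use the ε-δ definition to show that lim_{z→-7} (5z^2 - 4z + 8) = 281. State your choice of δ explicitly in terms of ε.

δ = min(1, ε/79)

Let ε > 0 be given. We want δ > 0 such that 0 < |z + 7| < δ implies |(5z^2 - 4z + 8) − 281| < ε.
(5z^2 - 4z + 8) − 281 = 5z^2 - 4z - 273 = (z + 7)(5z - 39).
So |(5z^2 - 4z + 8) − 281| = |z + 7|·|5z - 39|.
Assume first that |z + 7| < 1, so |z| < 8. Then |5z - 39| ≤ 5·8 + 39 = 79.
Hence |(5z^2 - 4z + 8) − 281| ≤ 79|z + 7| < ε provided |z + 7| < ε/79.
Choosing δ = min(1, ε/79) ensures both conditions, hence |(5z^2 - 4z + 8) − 281| < ε.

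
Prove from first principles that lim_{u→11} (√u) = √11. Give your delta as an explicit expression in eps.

Suppose eps > 0. We want delta > 0 such that 0 < |u − 11| < delta implies |√u − √11| < eps.
Rationalise: √u − √11 = (u − 11)/(√u + √11), so |√u − √11| = |u − 11|/(√u + √11).
Restrict delta ≤ 11 so that |u − 11| < 11 forces u > 0, and then √u + √11 > √11.
Hence |√u − √11| < |u − 11|/√11, which is < eps once |u − 11| < √11·eps.
Take delta = min(11, √11·eps). If 0 < |u − 11| < delta then u > 0 and |√u − √11| < |u − 11|/√11 < eps.

delta = min(11, √11·eps)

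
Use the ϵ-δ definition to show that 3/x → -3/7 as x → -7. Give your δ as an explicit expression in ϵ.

Let ϵ > 0. We seek δ > 0 such that 0 < |x + 7| < δ implies |3/x + 3/7| < ϵ.
|3/x + 3/7| = 3·|-7 − x|/(7·|x|) = 3|x + 7|/(7|x|).
Restrict δ ≤ 7/2. Then |x + 7| < 7/2 gives |x| > 7/2, so 7|x| > 49/2.
Then |3/x + 3/7| < 3|x + 7|/(49/2), which is < ϵ when |x + 7| < (49/6)ϵ.
Take δ = min(7/2, (49/6)ϵ). Then 0 < |x + 7| < δ gives both |x + 7| < 7/2 and |x + 7| < (49/6)ϵ, so |3/x + 3/7| < ϵ.

δ = min(7/2, (49/6)ϵ)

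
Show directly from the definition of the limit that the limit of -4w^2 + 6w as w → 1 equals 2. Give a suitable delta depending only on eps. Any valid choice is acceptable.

Let eps > 0. We want delta > 0 such that 0 < |w − 1| < delta implies |(-4w^2 + 6w) − 2| < eps.
(-4w^2 + 6w) − 2 = -4w^2 + 6w - 2 = (w − 1)(-4w + 2).
So |(-4w^2 + 6w) − 2| = |w − 1|·|-4w + 2|.
Assume first that |w − 1| < 1, so |w| < 2. Then |-4w + 2| ≤ 4·2 + 2 = 10.
Hence |(-4w^2 + 6w) − 2| ≤ 10|w − 1| < eps provided |w − 1| < eps/10.
Take delta = min(1, eps/10). Then 0 < |w − 1| < delta gives both |w − 1| < 1 and |w − 1| < eps/10, so |(-4w^2 + 6w) − 2| < eps.

delta = min(1, eps/10)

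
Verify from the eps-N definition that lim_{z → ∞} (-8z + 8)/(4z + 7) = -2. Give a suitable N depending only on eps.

N = (11/2)/eps

Let eps > 0 be given. We seek N > 0 such that z > N implies |(-8z + 8)/(4z + 7) + 2| < eps.
(-8z + 8)/(4z + 7) + 2 = (4(-8z + 8) − (-8)(4z + 7)) / (4(4z + 7)) = 88/(4(4z + 7)).
For z > 0 we have 4z + 7 > 4z, so |(-8z + 8)/(4z + 7) + 2| = 88/(4(4z + 7)) < 88/(4·4z) = (11/2)/z.
Thus |(-8z + 8)/(4z + 7) + 2| < eps whenever z > (11/2)/eps.
Take N = (11/2)/eps. If z > N then |(-8z + 8)/(4z + 7) + 2| < (11/2)/z < eps.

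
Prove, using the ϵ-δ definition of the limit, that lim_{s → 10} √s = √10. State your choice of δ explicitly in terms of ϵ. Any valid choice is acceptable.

δ = min(10, √10·ϵ)

Suppose ϵ > 0. We want δ > 0 such that 0 < |s − 10| < δ implies |√s − √10| < ϵ.
Multiplying by the conjugate, |√s − √10| = |s − 10|/(√s + √10).
Restrict δ ≤ 10 so that |s − 10| < 10 forces s > 0, and then √s + √10 > √10.
Hence |√s − √10| < |s − 10|/√10, which is < ϵ once |s − 10| < √10·ϵ.
Take δ = min(10, √10·ϵ). If 0 < |s − 10| < δ then s > 0 and |√s − √10| < |s − 10|/√10 < ϵ.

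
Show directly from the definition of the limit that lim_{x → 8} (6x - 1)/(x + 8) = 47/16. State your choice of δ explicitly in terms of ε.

δ = min(8, (128/49)ε)

Let ε > 0. We want δ > 0 with 0 < |x − 8| < δ ⇒ |(6x - 1)/(x + 8) − (47/16)| < ε.
Combining over a common denominator, (6x - 1)/(x + 8) − (47/16) = [(6x - 1)·16 − 47·(x + 8)] / [16·(x + 8)] = 49(x − 8) / (16(x + 8)).
So |(6x - 1)/(x + 8) − (47/16)| = 49|x − 8| / (16·|x + 8|).
Restrict δ ≤ 8. Then |x − 8| < 8 gives |x + 8| = |(x − 8) + 16| ≥ 16 − 8 = 8.
Hence |(6x - 1)/(x + 8) − (47/16)| < 49|x − 8|/(16·8) = (49/128)|x − 8|, which is < ε once |x − 8| < (128/49)ε.
Take δ = min(8, (128/49)ε). Then 0 < |x − 8| < δ forces both bounds, so |(6x - 1)/(x + 8) − (47/16)| < ε.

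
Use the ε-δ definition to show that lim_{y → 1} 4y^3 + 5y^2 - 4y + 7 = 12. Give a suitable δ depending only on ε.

Let ε > 0 be given. We want δ > 0 such that 0 < |y − 1| < δ implies |(4y^3 + 5y^2 - 4y + 7) − 12| < ε.
(4y^3 + 5y^2 - 4y + 7) − 12 = 4y^3 + 5y^2 - 4y - 5 = (y − 1)(4y^2 + 9y + 5).
So |(4y^3 + 5y^2 - 4y + 7) − 12| = |y − 1|·|4y^2 + 9y + 5|.
Assume first that |y − 1| < 1, so |y| < 2. Then |4y^2 + 9y + 5| ≤ 4·2^2 + 9·2 + 5 = 39.
Hence |(4y^3 + 5y^2 - 4y + 7) − 12| ≤ 39|y − 1| < ε provided |y − 1| < ε/39.
Take δ = min(1, ε/39). Then 0 < |y − 1| < δ gives both |y − 1| < 1 and |y − 1| < ε/39, so |(4y^3 + 5y^2 - 4y + 7) − 12| < ε.

δ = min(1, ε/39)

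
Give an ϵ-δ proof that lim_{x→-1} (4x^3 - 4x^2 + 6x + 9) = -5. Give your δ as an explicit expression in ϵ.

Let ϵ > 0. We want δ > 0 such that 0 < |x + 1| < δ implies |(4x^3 - 4x^2 + 6x + 9) + 5| < ϵ.
(4x^3 - 4x^2 + 6x + 9) + 5 = 4x^3 - 4x^2 + 6x + 14 = (x + 1)(4x^2 - 8x + 14).
So |(4x^3 - 4x^2 + 6x + 9) + 5| = |x + 1|·|4x^2 - 8x + 14|.
Require δ ≤ 1. Then |x + 1| < 1 gives |x| < 2, and by the triangle inequality |4x^2 - 8x + 14| ≤ 4·2^2 + 8·2 + 14 = 46.
Hence |(4x^3 - 4x^2 + 6x + 9) + 5| ≤ 46|x + 1| < ϵ provided |x + 1| < ϵ/46.
Choosing δ = min(1, ϵ/46) ensures both conditions, hence |(4x^3 - 4x^2 + 6x + 9) + 5| < ϵ.

δ = min(1, ϵ/46)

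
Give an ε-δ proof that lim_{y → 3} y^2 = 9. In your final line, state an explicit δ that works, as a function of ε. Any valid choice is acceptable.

Let ε > 0 be given. We seek δ > 0 with 0 < |y − 3| < δ ⇒ |y^2 − 9| < ε.
Factor: y^2 − 9 = (y − 3)(y + 3), so |y^2 − 9| = |y − 3|·|y + 3|.
Impose δ ≤ 2 so that |y| < 5; then |y + 3| ≤ 8.
Hence |y^2 − 9| ≤ 8|y − 3|, which is < ε once |y − 3| < ε/8.
Take δ = min(2, ε/8). If 0 < |y − 3| < δ then both bounds hold and |y^2 − 9| ≤ 8|y − 3| < 8·(ε/8) = ε.

δ = min(2, ε/8)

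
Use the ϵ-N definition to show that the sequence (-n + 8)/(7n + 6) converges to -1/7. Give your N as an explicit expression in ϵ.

N = (62/49)/ϵ

Suppose ϵ > 0. For n ≥ 1, |(-n + 8)/(7n + 6) + 1/7| = |62|/(7(7n + 6)) = 62/(7(7n + 6)).
Since 7n + 6 ≥ 7n for n ≥ 1, this is ≤ 62/(7·7n) = (62/49)/n.
So |(-n + 8)/(7n + 6) + 1/7| < ϵ whenever n > (62/49)/ϵ.
Take N = (62/49)/ϵ. If n > N then |(-n + 8)/(7n + 6) + 1/7| ≤ (62/49)/n < ϵ.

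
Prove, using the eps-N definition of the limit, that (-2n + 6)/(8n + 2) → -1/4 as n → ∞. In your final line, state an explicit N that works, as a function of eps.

Suppose eps > 0. For n ≥ 1, |(-2n + 6)/(8n + 2) + 1/4| = |52|/(8(8n + 2)) = 52/(8(8n + 2)).
Since 8n + 2 ≥ 8n for n ≥ 1, this is ≤ 52/(8·8n) = (13/16)/n.
So |(-2n + 6)/(8n + 2) + 1/4| < eps whenever n > (13/16)/eps.
Take N = (13/16)/eps. If n > N then |(-2n + 6)/(8n + 2) + 1/4| ≤ (13/16)/n < eps.

N = (13/16)/eps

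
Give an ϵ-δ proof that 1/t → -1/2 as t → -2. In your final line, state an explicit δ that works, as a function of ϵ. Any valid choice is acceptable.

Let ϵ > 0 be given. We seek δ > 0 such that 0 < |t + 2| < δ implies |1/t + 1/2| < ϵ.
|1/t + 1/2| = |-2 − t|/(2·|t|) = |t + 2|/(2|t|).
Require δ ≤ 1 so that |t| > 2 − 1 = 1, hence 2|t| > 2.
Then |1/t + 1/2| < |t + 2|/2, which is < ϵ when |t + 2| < 2ϵ.
Take δ = min(1, 2ϵ). Then 0 < |t + 2| < δ gives both |t + 2| < 1 and |t + 2| < 2ϵ, so |1/t + 1/2| < ϵ.

δ = min(1, 2ϵ)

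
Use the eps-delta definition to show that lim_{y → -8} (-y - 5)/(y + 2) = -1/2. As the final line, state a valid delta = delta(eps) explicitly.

Suppose eps > 0. We want delta > 0 with 0 < |y + 8| < delta ⇒ |(-y - 5)/(y + 2) + 1/2| < eps.
Combining over a common denominator, (-y - 5)/(y + 2) + 1/2 = [(-y - 5)·(-6) − 3·(y + 2)] / [(-6)·(y + 2)] = 3(y + 8) / ((-6)(y + 2)).
So |(-y - 5)/(y + 2) + 1/2| = 3|y + 8| / (6·|y + 2|).
Require delta ≤ 3, so |y + 2| ≥ |-6| − |y + 8| > 6 − 3 = 3.
Hence |(-y - 5)/(y + 2) + 1/2| < 3|y + 8|/(6·3) = (1/6)|y + 8|, which is < eps once |y + 8| < 6eps.
Take delta = min(3, 6eps). Then 0 < |y + 8| < delta forces both bounds, so |(-y - 5)/(y + 2) + 1/2| < eps.

delta = min(3, 6eps)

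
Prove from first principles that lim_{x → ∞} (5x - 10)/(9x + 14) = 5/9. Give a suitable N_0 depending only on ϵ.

Let ϵ > 0 be given. We seek N_0 > 0 such that x > N_0 implies |(5x - 10)/(9x + 14) − (5/9)| < ϵ.
(5x - 10)/(9x + 14) − (5/9) = (9(5x - 10) − 5(9x + 14)) / (9(9x + 14)) = -160/(9(9x + 14)).
For x > 0 we have 9x + 14 > 9x, so |(5x - 10)/(9x + 14) − (5/9)| = 160/(9(9x + 14)) < 160/(9·9x) = (160/81)/x.
Thus |(5x - 10)/(9x + 14) − (5/9)| < ϵ whenever x > (160/81)/ϵ.
Take N_0 = (160/81)/ϵ. If x > N_0 then |(5x - 10)/(9x + 14) − (5/9)| < (160/81)/x < ϵ.

N_0 = (160/81)/ϵ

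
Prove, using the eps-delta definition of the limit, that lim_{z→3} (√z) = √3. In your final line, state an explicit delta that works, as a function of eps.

Suppose eps > 0. We want delta > 0 such that 0 < |z − 3| < delta implies |√z − √3| < eps.
Multiplying by the conjugate, |√z − √3| = |z − 3|/(√z + √3).
Restrict delta ≤ 3 so that |z − 3| < 3 forces z > 0, and then √z + √3 > √3.
Hence |√z − √3| < |z − 3|/√3, which is < eps once |z − 3| < √3·eps.
Take delta = min(3, √3·eps). If 0 < |z − 3| < delta then z > 0 and |√z − √3| < |z − 3|/√3 < eps.

delta = min(3, √3·eps)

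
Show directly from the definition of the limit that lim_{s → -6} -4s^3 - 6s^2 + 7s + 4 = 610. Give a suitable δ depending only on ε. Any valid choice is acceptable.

δ = min(2, ε/501)

Let ε > 0. We want δ > 0 such that 0 < |s + 6| < δ implies |(-4s^3 - 6s^2 + 7s + 4) − 610| < ε.
(-4s^3 - 6s^2 + 7s + 4) − 610 = -4s^3 - 6s^2 + 7s - 606 = (s + 6)(-4s^2 + 18s - 101).
So |(-4s^3 - 6s^2 + 7s + 4) − 610| = |s + 6|·|-4s^2 + 18s - 101|.
Require δ ≤ 2. Then |s + 6| < 2 gives |s| < 8, and by the triangle inequality |-4s^2 + 18s - 101| ≤ 4·8^2 + 18·8 + 101 = 501.
Hence |(-4s^3 - 6s^2 + 7s + 4) − 610| ≤ 501|s + 6| < ε provided |s + 6| < ε/501.
Take δ = min(2, ε/501). Then 0 < |s + 6| < δ gives both |s + 6| < 2 and |s + 6| < ε/501, so |(-4s^3 - 6s^2 + 7s + 4) − 610| < ε.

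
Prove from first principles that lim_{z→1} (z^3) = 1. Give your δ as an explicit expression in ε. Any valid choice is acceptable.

δ = min(1, ε/7)

Let ε > 0 be given. We seek δ > 0 with 0 < |z − 1| < δ ⇒ |z^3 − 1| < ε.
Factor: z^3 − 1 = (z − 1)(z^2 + z + 1), so |z^3 − 1| = |z − 1|·|z^2 + z + 1|.
Restrict δ ≤ 1. Then |z − 1| < 1 gives |z| < 2, so by the triangle inequality |z^2 + z + 1| ≤ 2^2 + 2 + 1 = 7.
Hence |z^3 − 1| ≤ 7|z − 1|, which is < ε once |z − 1| < ε/7.
Take δ = min(1, ε/7). If 0 < |z − 1| < δ then both bounds hold and |z^3 − 1| ≤ 7|z − 1| < 7·(ε/7) = ε.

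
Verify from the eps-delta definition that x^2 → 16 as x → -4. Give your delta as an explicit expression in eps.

delta = min(2, eps/10)

Fix eps > 0. We seek delta > 0 with 0 < |x + 4| < delta ⇒ |x^2 − 16| < eps.
Factor: x^2 − 16 = (x + 4)(x - 4), so |x^2 − 16| = |x + 4|·|x - 4|.
Restrict delta ≤ 2. Then |x + 4| < 2 gives |x| < 6, so by the triangle inequality |x - 4| ≤ 6 + 4 = 10.
Hence |x^2 − 16| ≤ 10|x + 4|, which is < eps once |x + 4| < eps/10.
Take delta = min(2, eps/10). If 0 < |x + 4| < delta then both bounds hold and |x^2 − 16| ≤ 10|x + 4| < 10·(eps/10) = eps.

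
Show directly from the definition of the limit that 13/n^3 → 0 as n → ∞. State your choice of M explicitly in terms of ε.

Let ε > 0 be given. For n ≥ 1, |13/n^3 − 0| = 13/n^3.
13/n^3 < ε ⇔ n^3 > 13/ε ⇔ n > (13/ε)^{1/3}.
Take M = (13/ε)^{1/3}. Then n > M implies 13/n^3 < ε.

M = (13/ε)^{1/3}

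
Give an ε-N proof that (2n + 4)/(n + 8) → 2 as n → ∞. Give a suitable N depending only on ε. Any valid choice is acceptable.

N = 12/ε

Let ε > 0. For n ≥ 1, |(2n + 4)/(n + 8) − 2| = |-12|/((n + 8)) = 12/((n + 8)).
Since n + 8 ≥ n for n ≥ 1, this is ≤ 12/(n) = 12/n.
So |(2n + 4)/(n + 8) − 2| < ε whenever n > 12/ε.
Take N = 12/ε. If n > N then |(2n + 4)/(n + 8) − 2| ≤ 12/n < ε.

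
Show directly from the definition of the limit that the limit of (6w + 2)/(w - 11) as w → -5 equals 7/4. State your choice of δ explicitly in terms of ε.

δ = min(8, (32/17)ε)

Suppose ε > 0. We want δ > 0 with 0 < |w + 5| < δ ⇒ |(6w + 2)/(w - 11) − (7/4)| < ε.
Combining over a common denominator, (6w + 2)/(w - 11) − (7/4) = [(6w + 2)·(-16) − (-28)·(w - 11)] / [(-16)·(w - 11)] = -68(w + 5) / ((-16)(w - 11)).
So |(6w + 2)/(w - 11) − (7/4)| = 68|w + 5| / (16·|w − 11|).
Restrict δ ≤ 8. Then |w + 5| < 8 gives |w − 11| = |(w + 5) + (-16)| ≥ 16 − 8 = 8.
Hence |(6w + 2)/(w - 11) − (7/4)| < 68|w + 5|/(16·8) = (17/32)|w + 5|, which is < ε once |w + 5| < (32/17)ε.
Take δ = min(8, (32/17)ε). Then 0 < |w + 5| < δ forces both bounds, so |(6w + 2)/(w - 11) − (7/4)| < ε.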